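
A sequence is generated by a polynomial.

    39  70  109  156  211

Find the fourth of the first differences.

D1: 31, 39, 47, 55
D2: 8, 8, 8

55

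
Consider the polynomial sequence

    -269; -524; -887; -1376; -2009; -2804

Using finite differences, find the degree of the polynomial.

3

-255, -363, -489, -633, -795
-108, -126, -144, -162
-18, -18, -18
The third differences are constant, so the polynomial has degree 3.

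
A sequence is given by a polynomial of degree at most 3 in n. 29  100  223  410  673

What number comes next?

1024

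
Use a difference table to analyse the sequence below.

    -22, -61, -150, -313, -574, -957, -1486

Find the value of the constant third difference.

First differences: -39, -89, -163, -261, -383, -529
Second differences: -50, -74, -98, -122, -146
Third differences: -24, -24, -24, -24

-24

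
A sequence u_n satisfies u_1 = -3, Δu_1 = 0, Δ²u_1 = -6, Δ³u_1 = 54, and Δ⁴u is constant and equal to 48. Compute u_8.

Build the table forward from the leading diagonal:
Δ⁴: 48  48  48  48  48  48  48  48
Δ³: 54  102  150  198  246  294  342  390
Δ²: -6  48  150  300  498  744  1038  1380
Δ: 0  -6  42  192  492  990  1734  2772
u: -3  -3  -9  33  225  717  1707  3441

3441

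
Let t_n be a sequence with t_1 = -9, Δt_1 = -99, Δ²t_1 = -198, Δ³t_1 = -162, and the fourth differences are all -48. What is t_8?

Build the table forward from the leading diagonal:
Δ⁴: -48  -48  -48  -48  -48  -48  -48  -48
Δ³: -162  -210  -258  -306  -354  -402  -450  -498
Δ²: -198  -360  -570  -828  -1134  -1488  -1890  -2340
Δ: -99  -297  -657  -1227  -2055  -3189  -4677  -6567
t: -9  -108  -405  -1062  -2289  -4344  -7533  -12210

-12210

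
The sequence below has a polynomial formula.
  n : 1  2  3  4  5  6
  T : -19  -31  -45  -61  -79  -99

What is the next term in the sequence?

Δ: -12 , -14 , -16 , -18 , -20
Δ²: -2 , -2 , -2 , -2
The second differences are constant (-2).
-20 − 2 = -22;  -99 − 22 = -121

-121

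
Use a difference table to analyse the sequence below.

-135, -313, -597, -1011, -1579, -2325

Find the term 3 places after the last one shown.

-5871

First differences: -178  -284  -414  -568  -746
Second differences: -106  -130  -154  -178
Third differences: -24  -24  -24
The third differences are constant (-24).
-178 − 24 = -202;  -746 − 202 = -948;  -2325 − 948 = -3273
-202 − 24 = -226;  -948 − 226 = -1174;  -3273 − 1174 = -4447
-226 − 24 = -250;  -1174 − 250 = -1424;  -4447 − 1424 = -5871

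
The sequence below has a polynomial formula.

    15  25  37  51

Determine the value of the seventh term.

First differences: 10 , 12 , 14
Second differences: 2 , 2
The second differences are constant (2).
14 + 2 = 16;  51 + 16 = 67
16 + 2 = 18;  67 + 18 = 85
18 + 2 = 20;  85 + 20 = 105

105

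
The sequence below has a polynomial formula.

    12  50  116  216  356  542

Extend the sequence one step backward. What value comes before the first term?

D1: 38  66  100  140  186
D2: 28  34  40  46
D3: 6  6  6
The third differences are constant at 6.
Work back: 28 − 6 = 22;  38 − 22 = 16;  12 − 16 = -4

-4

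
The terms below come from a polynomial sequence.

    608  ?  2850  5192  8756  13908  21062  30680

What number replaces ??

1412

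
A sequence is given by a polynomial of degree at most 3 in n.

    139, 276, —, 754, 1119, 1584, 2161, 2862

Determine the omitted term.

Using the last 5 terms:
First differences: 365  465  577  701
Second differences: 100  112  124
Third differences: 12  12
Constant third difference = 12.
Extend backward: 100 − 12 = 88;  365 − 88 = 277;  754 − 277 = 477

477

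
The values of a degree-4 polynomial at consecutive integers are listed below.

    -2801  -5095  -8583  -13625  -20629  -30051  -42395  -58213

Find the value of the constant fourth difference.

First differences: -2294, -3488, -5042, -7004, -9422, -12344, -15818
Second differences: -1194, -1554, -1962, -2418, -2922, -3474
Third differences: -360, -408, -456, -504, -552
Fourth differences: -48, -48, -48, -48

-48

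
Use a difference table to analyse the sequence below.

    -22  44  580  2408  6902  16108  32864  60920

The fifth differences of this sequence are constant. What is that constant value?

Δ: 66, 536, 1828, 4494, 9206, 16756, 28056
Δ²: 470, 1292, 2666, 4712, 7550, 11300
Δ³: 822, 1374, 2046, 2838, 3750
Δ⁴: 552, 672, 792, 912
Δ⁵: 120, 120, 120

120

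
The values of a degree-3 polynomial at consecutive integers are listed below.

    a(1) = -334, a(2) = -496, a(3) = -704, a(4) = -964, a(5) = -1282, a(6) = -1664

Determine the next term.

D1: -162, -208, -260, -318, -382
D2: -46, -52, -58, -64
D3: -6, -6, -6
Third differences constant at -6.
-64 − 6 = -70;  -382 − 70 = -452;  -1664 − 452 = -2116

-2116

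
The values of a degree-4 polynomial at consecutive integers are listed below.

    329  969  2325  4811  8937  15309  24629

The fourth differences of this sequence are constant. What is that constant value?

First differences: 640, 1356, 2486, 4126, 6372, 9320
Second differences: 716, 1130, 1640, 2246, 2948
Third differences: 414, 510, 606, 702
Fourth differences: 96, 96, 96

96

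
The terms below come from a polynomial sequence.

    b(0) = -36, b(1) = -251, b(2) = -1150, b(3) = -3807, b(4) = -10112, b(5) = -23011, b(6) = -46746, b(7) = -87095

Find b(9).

Δ: -215, -899, -2657, -6305, -12899, -23735, -40349
Δ²: -684, -1758, -3648, -6594, -10836, -16614
Δ³: -1074, -1890, -2946, -4242, -5778
Δ⁴: -816, -1056, -1296, -1536
Δ⁵: -240, -240, -240
The fifth differences are constant (-240).
-1536 − 240 = -1776;  -5778 − 1776 = -7554;  -16614 − 7554 = -24168;  -40349 − 24168 = -64517;  -87095 − 64517 = -151612
-1776 − 240 = -2016;  -7554 − 2016 = -9570;  -24168 − 9570 = -33738;  -64517 − 33738 = -98255;  -151612 − 98255 = -249867

-249867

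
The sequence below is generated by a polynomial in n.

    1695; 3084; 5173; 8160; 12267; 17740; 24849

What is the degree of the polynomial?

4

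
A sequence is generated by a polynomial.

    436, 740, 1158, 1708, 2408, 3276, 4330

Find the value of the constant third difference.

D1: 304, 418, 550, 700, 868, 1054
D2: 114, 132, 150, 168, 186
D3: 18, 18, 18, 18

18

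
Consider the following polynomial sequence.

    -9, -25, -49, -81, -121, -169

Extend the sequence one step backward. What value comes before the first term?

-1

First differences: -16  -24  -32  -40  -48
Second differences: -8  -8  -8  -8
The second differences are constant at -8.
Work back: -16 + 8 = -8;  -9 + 8 = -1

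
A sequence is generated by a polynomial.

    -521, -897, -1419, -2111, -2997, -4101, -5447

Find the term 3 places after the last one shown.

Δ: -376, -522, -692, -886, -1104, -1346
Δ²: -146, -170, -194, -218, -242
Δ³: -24, -24, -24, -24
The third differences are constant (-24).
-242 − 24 = -266;  -1346 − 266 = -1612;  -5447 − 1612 = -7059
-266 − 24 = -290;  -1612 − 290 = -1902;  -7059 − 1902 = -8961
-290 − 24 = -314;  -1902 − 314 = -2216;  -8961 − 2216 = -11177

-11177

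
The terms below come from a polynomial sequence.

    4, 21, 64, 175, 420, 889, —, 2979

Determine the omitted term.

Using the first 6 terms:
D1: 17, 43, 111, 245, 469
D2: 26, 68, 134, 224
D3: 42, 66, 90
D4: 24, 24
Constant fourth difference = 24.
Extend forward: 90 + 24 = 114;  224 + 114 = 338;  469 + 338 = 807;  889 + 807 = 1696

1696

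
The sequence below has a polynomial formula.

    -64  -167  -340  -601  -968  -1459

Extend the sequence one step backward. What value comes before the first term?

-13

First differences: -103, -173, -261, -367, -491
Second differences: -70, -88, -106, -124
Third differences: -18, -18, -18
The third differences are constant at -18.
Work back: -70 + 18 = -52;  -103 + 52 = -51;  -64 + 51 = -13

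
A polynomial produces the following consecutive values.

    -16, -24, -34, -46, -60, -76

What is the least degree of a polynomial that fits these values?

2

First differences: -8, -10, -12, -14, -16
Second differences: -2, -2, -2, -2
The second differences are constant, so the polynomial has degree 2.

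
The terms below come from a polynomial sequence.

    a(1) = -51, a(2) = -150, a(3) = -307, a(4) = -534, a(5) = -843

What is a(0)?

D1: -99, -157, -227, -309
D2: -58, -70, -82
D3: -12, -12
The third differences are constant at -12.
Work back: -58 + 12 = -46;  -99 + 46 = -53;  -51 + 53 = 2

2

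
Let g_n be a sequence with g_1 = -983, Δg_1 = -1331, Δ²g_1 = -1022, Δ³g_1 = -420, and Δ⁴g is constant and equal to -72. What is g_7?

Build the table forward from the leading diagonal:
Fourth differences: -72  -72  -72  -72  -72  -72  -72
Third differences: -420  -492  -564  -636  -708  -780  -852
Second differences: -1022  -1442  -1934  -2498  -3134  -3842  -4622
First differences: -1331  -2353  -3795  -5729  -8227  -11361  -15203
g: -983  -2314  -4667  -8462  -14191  -22418  -33779

-33779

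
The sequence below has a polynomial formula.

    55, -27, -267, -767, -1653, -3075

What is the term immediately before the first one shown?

57

-82  -240  -500  -886  -1422
-158  -260  -386  -536
-102  -126  -150
-24  -24
The fourth differences are constant at -24.
Work back: -102 + 24 = -78;  -158 + 78 = -80;  -82 + 80 = -2;  55 + 2 = 57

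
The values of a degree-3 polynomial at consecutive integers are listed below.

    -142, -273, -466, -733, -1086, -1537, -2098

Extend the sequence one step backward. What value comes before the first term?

Δ: -131, -193, -267, -353, -451, -561
Δ²: -62, -74, -86, -98, -110
Δ³: -12, -12, -12, -12
The third differences are constant at -12.
Work back: -62 + 12 = -50;  -131 + 50 = -81;  -142 + 81 = -61

-61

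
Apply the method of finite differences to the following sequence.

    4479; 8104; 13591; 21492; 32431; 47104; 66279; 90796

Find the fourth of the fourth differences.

Δ: 3625, 5487, 7901, 10939, 14673, 19175, 24517
Δ²: 1862, 2414, 3038, 3734, 4502, 5342
Δ³: 552, 624, 696, 768, 840
Δ⁴: 72, 72, 72, 72

72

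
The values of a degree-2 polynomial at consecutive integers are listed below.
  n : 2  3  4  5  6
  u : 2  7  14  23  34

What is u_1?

D1: 5  7  9  11
D2: 2  2  2
The second differences are constant at 2.
Work back: 5 − 2 = 3;  2 − 3 = -1

-1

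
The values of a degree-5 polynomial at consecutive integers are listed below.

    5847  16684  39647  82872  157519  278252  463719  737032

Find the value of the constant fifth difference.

First differences: 10837, 22963, 43225, 74647, 120733, 185467, 273313
Second differences: 12126, 20262, 31422, 46086, 64734, 87846
Third differences: 8136, 11160, 14664, 18648, 23112
Fourth differences: 3024, 3504, 3984, 4464
Fifth differences: 480, 480, 480

480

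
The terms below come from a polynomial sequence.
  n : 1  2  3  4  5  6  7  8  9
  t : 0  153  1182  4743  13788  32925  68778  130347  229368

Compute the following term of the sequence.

153, 1029, 3561, 9045, 19137, 35853, 61569, 99021
876, 2532, 5484, 10092, 16716, 25716, 37452
1656, 2952, 4608, 6624, 9000, 11736
1296, 1656, 2016, 2376, 2736
360, 360, 360, 360
The fifth differences are constant (360).
2736 + 360 = 3096;  11736 + 3096 = 14832;  37452 + 14832 = 52284;  99021 + 52284 = 151305;  229368 + 151305 = 380673

380673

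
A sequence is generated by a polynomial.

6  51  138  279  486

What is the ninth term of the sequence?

2214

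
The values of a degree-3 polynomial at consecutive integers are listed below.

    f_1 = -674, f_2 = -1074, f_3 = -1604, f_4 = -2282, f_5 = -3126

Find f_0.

D1: -400, -530, -678, -844
D2: -130, -148, -166
D3: -18, -18
The third differences are constant at -18.
Work back: -130 + 18 = -112;  -400 + 112 = -288;  -674 + 288 = -386

-386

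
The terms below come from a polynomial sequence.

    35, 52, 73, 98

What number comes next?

127

17  21  25
4  4
The second differences are constant (4).
25 + 4 = 29;  98 + 29 = 127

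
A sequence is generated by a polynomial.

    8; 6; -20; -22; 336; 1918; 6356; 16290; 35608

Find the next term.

69686

First differences: -2 , -26 , -2 , 358 , 1582 , 4438 , 9934 , 19318
Second differences: -24 , 24 , 360 , 1224 , 2856 , 5496 , 9384
Third differences: 48 , 336 , 864 , 1632 , 2640 , 3888
Fourth differences: 288 , 528 , 768 , 1008 , 1248
Fifth differences: 240 , 240 , 240 , 240
The fifth differences are constant (240).
1248 + 240 = 1488;  3888 + 1488 = 5376;  9384 + 5376 = 14760;  19318 + 14760 = 34078;  35608 + 34078 = 69686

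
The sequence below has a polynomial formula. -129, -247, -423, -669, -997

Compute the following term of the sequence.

-1419

Δ: -118  -176  -246  -328
Δ²: -58  -70  -82
Δ³: -12  -12
The third differences are constant (-12).
-82 − 12 = -94;  -328 − 94 = -422;  -997 − 422 = -1419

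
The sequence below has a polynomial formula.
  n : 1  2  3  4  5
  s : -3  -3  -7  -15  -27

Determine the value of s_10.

-147

0, -4, -8, -12
-4, -4, -4
Constant second difference = -4, so extend:
-12 − 4 = -16;  -27 − 16 = -43
-16 − 4 = -20;  -43 − 20 = -63
-20 − 4 = -24;  -63 − 24 = -87
-24 − 4 = -28;  -87 − 28 = -115
-28 − 4 = -32;  -115 − 32 = -147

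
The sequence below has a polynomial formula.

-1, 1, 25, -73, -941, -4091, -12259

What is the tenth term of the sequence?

Δ: 2 , 24 , -98 , -868 , -3150 , -8168
Δ²: 22 , -122 , -770 , -2282 , -5018
Δ³: -144 , -648 , -1512 , -2736
Δ⁴: -504 , -864 , -1224
Δ⁵: -360 , -360
Constant fifth difference = -360, so extend:
-1224 − 360 = -1584;  -2736 − 1584 = -4320;  -5018 − 4320 = -9338;  -8168 − 9338 = -17506;  -12259 − 17506 = -29765
-1584 − 360 = -1944;  -4320 − 1944 = -6264;  -9338 − 6264 = -15602;  -17506 − 15602 = -33108;  -29765 − 33108 = -62873
-1944 − 360 = -2304;  -6264 − 2304 = -8568;  -15602 − 8568 = -24170;  -33108 − 24170 = -57278;  -62873 − 57278 = -120151

-120151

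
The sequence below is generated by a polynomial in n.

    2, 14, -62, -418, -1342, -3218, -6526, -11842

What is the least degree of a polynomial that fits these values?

First differences: 12, -76, -356, -924, -1876, -3308, -5316
Second differences: -88, -280, -568, -952, -1432, -2008
Third differences: -192, -288, -384, -480, -576
Fourth differences: -96, -96, -96, -96
The fourth differences are constant, so the polynomial has degree 4.

4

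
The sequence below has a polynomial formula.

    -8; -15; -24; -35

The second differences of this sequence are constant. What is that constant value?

-2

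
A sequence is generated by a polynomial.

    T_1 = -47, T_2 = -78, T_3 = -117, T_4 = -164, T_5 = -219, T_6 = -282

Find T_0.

-31, -39, -47, -55, -63
-8, -8, -8, -8
The second differences are constant at -8.
Work back: -31 + 8 = -23;  -47 + 23 = -24

-24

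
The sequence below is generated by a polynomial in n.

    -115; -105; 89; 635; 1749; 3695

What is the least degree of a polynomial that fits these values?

4

First differences: 10, 194, 546, 1114, 1946
Second differences: 184, 352, 568, 832
Third differences: 168, 216, 264
Fourth differences: 48, 48
The fourth differences are constant, so the polynomial has degree 4.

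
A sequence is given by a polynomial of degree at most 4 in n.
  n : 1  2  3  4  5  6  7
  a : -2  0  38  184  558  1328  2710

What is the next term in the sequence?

Δ: 2 , 38 , 146 , 374 , 770 , 1382
Δ²: 36 , 108 , 228 , 396 , 612
Δ³: 72 , 120 , 168 , 216
Δ⁴: 48 , 48 , 48
Fourth differences constant at 48.
216 + 48 = 264;  612 + 264 = 876;  1382 + 876 = 2258;  2710 + 2258 = 4968

4968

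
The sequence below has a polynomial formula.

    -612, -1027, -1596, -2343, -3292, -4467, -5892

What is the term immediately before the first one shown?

-327

Δ: -415, -569, -747, -949, -1175, -1425
Δ²: -154, -178, -202, -226, -250
Δ³: -24, -24, -24, -24
The third differences are constant at -24.
Work back: -154 + 24 = -130;  -415 + 130 = -285;  -612 + 285 = -327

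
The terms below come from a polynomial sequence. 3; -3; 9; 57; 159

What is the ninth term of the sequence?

-6  12  48  102
18  36  54
18  18
The third differences are constant (18).
54 + 18 = 72;  102 + 72 = 174;  159 + 174 = 333
72 + 18 = 90;  174 + 90 = 264;  333 + 264 = 597
90 + 18 = 108;  264 + 108 = 372;  597 + 372 = 969
108 + 18 = 126;  372 + 126 = 498;  969 + 498 = 1467

1467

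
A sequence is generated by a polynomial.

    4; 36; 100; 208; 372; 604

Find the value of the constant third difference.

12

D1: 32, 64, 108, 164, 232
D2: 32, 44, 56, 68
D3: 12, 12, 12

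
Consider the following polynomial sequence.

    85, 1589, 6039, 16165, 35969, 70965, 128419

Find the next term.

D1: 1504 , 4450 , 10126 , 19804 , 34996 , 57454
D2: 2946 , 5676 , 9678 , 15192 , 22458
D3: 2730 , 4002 , 5514 , 7266
D4: 1272 , 1512 , 1752
D5: 240 , 240
Fifth differences constant at 240.
1752 + 240 = 1992;  7266 + 1992 = 9258;  22458 + 9258 = 31716;  57454 + 31716 = 89170;  128419 + 89170 = 217589

217589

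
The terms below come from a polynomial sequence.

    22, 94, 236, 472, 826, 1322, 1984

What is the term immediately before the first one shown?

-4

First differences: 72  142  236  354  496  662
Second differences: 70  94  118  142  166
Third differences: 24  24  24  24
The third differences are constant at 24.
Work back: 70 − 24 = 46;  72 − 46 = 26;  22 − 26 = -4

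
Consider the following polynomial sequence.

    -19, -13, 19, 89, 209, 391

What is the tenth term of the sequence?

1979

Δ: 6, 32, 70, 120, 182
Δ²: 26, 38, 50, 62
Δ³: 12, 12, 12
The third differences are constant (12).
62 + 12 = 74;  182 + 74 = 256;  391 + 256 = 647
74 + 12 = 86;  256 + 86 = 342;  647 + 342 = 989
86 + 12 = 98;  342 + 98 = 440;  989 + 440 = 1429
98 + 12 = 110;  440 + 110 = 550;  1429 + 550 = 1979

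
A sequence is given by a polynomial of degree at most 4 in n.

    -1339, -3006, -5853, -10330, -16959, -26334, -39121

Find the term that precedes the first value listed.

-474

First differences: -1667, -2847, -4477, -6629, -9375, -12787
Second differences: -1180, -1630, -2152, -2746, -3412
Third differences: -450, -522, -594, -666
Fourth differences: -72, -72, -72
The fourth differences are constant at -72.
Work back: -450 + 72 = -378;  -1180 + 378 = -802;  -1667 + 802 = -865;  -1339 + 865 = -474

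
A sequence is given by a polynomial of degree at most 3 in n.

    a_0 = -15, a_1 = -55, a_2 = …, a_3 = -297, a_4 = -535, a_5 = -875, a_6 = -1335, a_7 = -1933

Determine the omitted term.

-143

Using the last 5 terms:
D1: -238, -340, -460, -598
D2: -102, -120, -138
D3: -18, -18
Constant third difference = -18.
Extend backward: -102 + 18 = -84;  -238 + 84 = -154;  -297 + 154 = -143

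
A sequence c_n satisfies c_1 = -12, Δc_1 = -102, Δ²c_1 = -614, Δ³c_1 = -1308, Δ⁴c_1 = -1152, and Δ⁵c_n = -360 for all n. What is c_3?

-830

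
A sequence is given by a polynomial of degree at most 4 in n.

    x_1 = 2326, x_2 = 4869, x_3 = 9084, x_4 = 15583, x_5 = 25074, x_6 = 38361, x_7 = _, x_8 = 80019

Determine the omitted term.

56344

Using the first 6 terms:
Δ: 2543  4215  6499  9491  13287
Δ²: 1672  2284  2992  3796
Δ³: 612  708  804
Δ⁴: 96  96
Constant fourth difference = 96.
Extend forward: 804 + 96 = 900;  3796 + 900 = 4696;  13287 + 4696 = 17983;  38361 + 17983 = 56344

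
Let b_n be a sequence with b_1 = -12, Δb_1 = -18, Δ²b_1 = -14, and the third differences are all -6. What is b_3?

-62

Build the table forward from the leading diagonal:
D3: -6  -6  -6
D2: -14  -20  -26
D1: -18  -32  -52
b: -12  -30  -62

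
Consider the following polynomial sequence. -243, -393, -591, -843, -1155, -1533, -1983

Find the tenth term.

First differences: -150, -198, -252, -312, -378, -450
Second differences: -48, -54, -60, -66, -72
Third differences: -6, -6, -6, -6
Constant third difference = -6, so extend:
-72 − 6 = -78;  -450 − 78 = -528;  -1983 − 528 = -2511
-78 − 6 = -84;  -528 − 84 = -612;  -2511 − 612 = -3123
-84 − 6 = -90;  -612 − 90 = -702;  -3123 − 702 = -3825

-3825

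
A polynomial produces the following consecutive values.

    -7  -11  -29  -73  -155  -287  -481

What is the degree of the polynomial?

3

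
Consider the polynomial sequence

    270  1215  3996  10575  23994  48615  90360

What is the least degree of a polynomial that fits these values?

5

Δ: 945, 2781, 6579, 13419, 24621, 41745
Δ²: 1836, 3798, 6840, 11202, 17124
Δ³: 1962, 3042, 4362, 5922
Δ⁴: 1080, 1320, 1560
Δ⁵: 240, 240
The fifth differences are constant, so the polynomial has degree 5.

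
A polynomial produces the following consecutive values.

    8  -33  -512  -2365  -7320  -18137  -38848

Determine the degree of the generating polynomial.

-41, -479, -1853, -4955, -10817, -20711
-438, -1374, -3102, -5862, -9894
-936, -1728, -2760, -4032
-792, -1032, -1272
-240, -240
The fifth differences are constant, so the polynomial has degree 5.

5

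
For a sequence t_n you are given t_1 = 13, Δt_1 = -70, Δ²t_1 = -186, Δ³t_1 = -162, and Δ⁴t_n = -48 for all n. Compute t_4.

-917

Build the table forward from the leading diagonal:
Δ⁴: -48  -48  -48  -48
Δ³: -162  -210  -258  -306
Δ²: -186  -348  -558  -816
Δ: -70  -256  -604  -1162
t: 13  -57  -313  -917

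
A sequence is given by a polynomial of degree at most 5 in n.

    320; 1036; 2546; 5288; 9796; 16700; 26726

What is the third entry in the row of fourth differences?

96

Δ: 716, 1510, 2742, 4508, 6904, 10026
Δ²: 794, 1232, 1766, 2396, 3122
Δ³: 438, 534, 630, 726
Δ⁴: 96, 96, 96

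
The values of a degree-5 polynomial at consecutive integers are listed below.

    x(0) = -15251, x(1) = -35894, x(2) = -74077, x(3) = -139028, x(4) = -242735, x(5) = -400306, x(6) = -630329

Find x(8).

Δ: -20643, -38183, -64951, -103707, -157571, -230023
Δ²: -17540, -26768, -38756, -53864, -72452
Δ³: -9228, -11988, -15108, -18588
Δ⁴: -2760, -3120, -3480
Δ⁵: -360, -360
The fifth differences are constant (-360).
-3480 − 360 = -3840;  -18588 − 3840 = -22428;  -72452 − 22428 = -94880;  -230023 − 94880 = -324903;  -630329 − 324903 = -955232
-3840 − 360 = -4200;  -22428 − 4200 = -26628;  -94880 − 26628 = -121508;  -324903 − 121508 = -446411;  -955232 − 446411 = -1401643

-1401643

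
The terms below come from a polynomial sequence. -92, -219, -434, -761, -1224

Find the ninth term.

-127  -215  -327  -463
-88  -112  -136
-24  -24
Third differences constant at -24.
-136 − 24 = -160;  -463 − 160 = -623;  -1224 − 623 = -1847
-160 − 24 = -184;  -623 − 184 = -807;  -1847 − 807 = -2654
-184 − 24 = -208;  -807 − 208 = -1015;  -2654 − 1015 = -3669
-208 − 24 = -232;  -1015 − 232 = -1247;  -3669 − 1247 = -4916

-4916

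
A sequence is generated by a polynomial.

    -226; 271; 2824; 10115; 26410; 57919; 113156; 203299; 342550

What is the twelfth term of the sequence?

D1: 497  2553  7291  16295  31509  55237  90143  139251
D2: 2056  4738  9004  15214  23728  34906  49108
D3: 2682  4266  6210  8514  11178  14202
D4: 1584  1944  2304  2664  3024
D5: 360  360  360  360
The fifth differences are constant (360).
3024 + 360 = 3384;  14202 + 3384 = 17586;  49108 + 17586 = 66694;  139251 + 66694 = 205945;  342550 + 205945 = 548495
3384 + 360 = 3744;  17586 + 3744 = 21330;  66694 + 21330 = 88024;  205945 + 88024 = 293969;  548495 + 293969 = 842464
3744 + 360 = 4104;  21330 + 4104 = 25434;  88024 + 25434 = 113458;  293969 + 113458 = 407427;  842464 + 407427 = 1249891

1249891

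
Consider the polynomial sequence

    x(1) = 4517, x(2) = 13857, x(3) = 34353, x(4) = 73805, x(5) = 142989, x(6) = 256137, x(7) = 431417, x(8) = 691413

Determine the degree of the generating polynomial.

Δ: 9340, 20496, 39452, 69184, 113148, 175280, 259996
Δ²: 11156, 18956, 29732, 43964, 62132, 84716
Δ³: 7800, 10776, 14232, 18168, 22584
Δ⁴: 2976, 3456, 3936, 4416
Δ⁵: 480, 480, 480
The fifth differences are constant, so the polynomial has degree 5.

5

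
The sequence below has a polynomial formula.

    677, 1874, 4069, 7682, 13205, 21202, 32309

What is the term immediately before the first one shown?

130

First differences: 1197, 2195, 3613, 5523, 7997, 11107
Second differences: 998, 1418, 1910, 2474, 3110
Third differences: 420, 492, 564, 636
Fourth differences: 72, 72, 72
The fourth differences are constant at 72.
Work back: 420 − 72 = 348;  998 − 348 = 650;  1197 − 650 = 547;  677 − 547 = 130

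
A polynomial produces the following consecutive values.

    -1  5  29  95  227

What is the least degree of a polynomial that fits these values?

3

Δ: 6, 24, 66, 132
Δ²: 18, 42, 66
Δ³: 24, 24
The third differences are constant, so the polynomial has degree 3.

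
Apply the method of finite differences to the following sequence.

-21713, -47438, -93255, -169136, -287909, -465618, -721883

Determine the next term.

First differences: -25725  -45817  -75881  -118773  -177709  -256265
Second differences: -20092  -30064  -42892  -58936  -78556
Third differences: -9972  -12828  -16044  -19620
Fourth differences: -2856  -3216  -3576
Fifth differences: -360  -360
Constant fifth difference = -360, so extend:
-3576 − 360 = -3936;  -19620 − 3936 = -23556;  -78556 − 23556 = -102112;  -256265 − 102112 = -358377;  -721883 − 358377 = -1080260

-1080260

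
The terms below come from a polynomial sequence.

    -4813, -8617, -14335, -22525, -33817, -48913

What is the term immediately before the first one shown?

-3804, -5718, -8190, -11292, -15096
-1914, -2472, -3102, -3804
-558, -630, -702
-72, -72
The fourth differences are constant at -72.
Work back: -558 + 72 = -486;  -1914 + 486 = -1428;  -3804 + 1428 = -2376;  -4813 + 2376 = -2437

-2437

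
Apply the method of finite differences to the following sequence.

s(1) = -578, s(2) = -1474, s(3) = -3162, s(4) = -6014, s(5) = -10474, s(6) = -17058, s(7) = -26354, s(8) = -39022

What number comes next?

D1: -896, -1688, -2852, -4460, -6584, -9296, -12668
D2: -792, -1164, -1608, -2124, -2712, -3372
D3: -372, -444, -516, -588, -660
D4: -72, -72, -72, -72
The fourth differences are constant (-72).
-660 − 72 = -732;  -3372 − 732 = -4104;  -12668 − 4104 = -16772;  -39022 − 16772 = -55794

-55794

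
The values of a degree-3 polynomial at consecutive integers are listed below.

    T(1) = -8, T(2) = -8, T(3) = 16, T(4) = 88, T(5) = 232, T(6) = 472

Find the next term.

832

First differences: 0, 24, 72, 144, 240
Second differences: 24, 48, 72, 96
Third differences: 24, 24, 24
The third differences are constant (24).
96 + 24 = 120;  240 + 120 = 360;  472 + 360 = 832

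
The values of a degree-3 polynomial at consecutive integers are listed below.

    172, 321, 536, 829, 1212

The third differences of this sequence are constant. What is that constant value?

12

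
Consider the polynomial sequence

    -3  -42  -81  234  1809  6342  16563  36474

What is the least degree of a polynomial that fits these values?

5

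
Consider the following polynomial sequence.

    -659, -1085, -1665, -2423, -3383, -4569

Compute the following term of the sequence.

D1: -426, -580, -758, -960, -1186
D2: -154, -178, -202, -226
D3: -24, -24, -24
Third differences constant at -24.
-226 − 24 = -250;  -1186 − 250 = -1436;  -4569 − 1436 = -6005

-6005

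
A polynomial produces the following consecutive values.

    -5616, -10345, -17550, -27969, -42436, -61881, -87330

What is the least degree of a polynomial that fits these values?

4

Δ: -4729, -7205, -10419, -14467, -19445, -25449
Δ²: -2476, -3214, -4048, -4978, -6004
Δ³: -738, -834, -930, -1026
Δ⁴: -96, -96, -96
The fourth differences are constant, so the polynomial has degree 4.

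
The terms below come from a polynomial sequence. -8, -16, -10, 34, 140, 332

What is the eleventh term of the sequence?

3422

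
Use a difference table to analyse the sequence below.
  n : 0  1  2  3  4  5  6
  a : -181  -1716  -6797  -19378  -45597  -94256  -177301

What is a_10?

First differences: -1535, -5081, -12581, -26219, -48659, -83045
Second differences: -3546, -7500, -13638, -22440, -34386
Third differences: -3954, -6138, -8802, -11946
Fourth differences: -2184, -2664, -3144
Fifth differences: -480, -480
Constant fifth difference = -480, so extend:
-3144 − 480 = -3624;  -11946 − 3624 = -15570;  -34386 − 15570 = -49956;  -83045 − 49956 = -133001;  -177301 − 133001 = -310302
-3624 − 480 = -4104;  -15570 − 4104 = -19674;  -49956 − 19674 = -69630;  -133001 − 69630 = -202631;  -310302 − 202631 = -512933
-4104 − 480 = -4584;  -19674 − 4584 = -24258;  -69630 − 24258 = -93888;  -202631 − 93888 = -296519;  -512933 − 296519 = -809452
-4584 − 480 = -5064;  -24258 − 5064 = -29322;  -93888 − 29322 = -123210;  -296519 − 123210 = -419729;  -809452 − 419729 = -1229181

-1229181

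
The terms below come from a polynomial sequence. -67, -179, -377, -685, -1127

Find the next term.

Δ: -112  -198  -308  -442
Δ²: -86  -110  -134
Δ³: -24  -24
The third differences are constant (-24).
-134 − 24 = -158;  -442 − 158 = -600;  -1127 − 600 = -1727

-1727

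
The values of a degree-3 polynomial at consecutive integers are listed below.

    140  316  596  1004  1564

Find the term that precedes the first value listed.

First differences: 176  280  408  560
Second differences: 104  128  152
Third differences: 24  24
The third differences are constant at 24.
Work back: 104 − 24 = 80;  176 − 80 = 96;  140 − 96 = 44

44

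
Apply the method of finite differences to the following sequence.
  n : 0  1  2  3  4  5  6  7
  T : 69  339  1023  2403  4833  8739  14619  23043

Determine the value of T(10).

70359

270, 684, 1380, 2430, 3906, 5880, 8424
414, 696, 1050, 1476, 1974, 2544
282, 354, 426, 498, 570
72, 72, 72, 72
Fourth differences constant at 72.
570 + 72 = 642;  2544 + 642 = 3186;  8424 + 3186 = 11610;  23043 + 11610 = 34653
642 + 72 = 714;  3186 + 714 = 3900;  11610 + 3900 = 15510;  34653 + 15510 = 50163
714 + 72 = 786;  3900 + 786 = 4686;  15510 + 4686 = 20196;  50163 + 20196 = 70359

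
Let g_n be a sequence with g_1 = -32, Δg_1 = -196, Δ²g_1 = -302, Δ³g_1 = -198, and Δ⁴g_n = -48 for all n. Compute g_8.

Build the table forward from the leading diagonal:
D4: -48, -48, -48, -48, -48, -48, -48, -48
D3: -198, -246, -294, -342, -390, -438, -486, -534
D2: -302, -500, -746, -1040, -1382, -1772, -2210, -2696
D1: -196, -498, -998, -1744, -2784, -4166, -5938, -8148
g: -32, -228, -726, -1724, -3468, -6252, -10418, -16356

-16356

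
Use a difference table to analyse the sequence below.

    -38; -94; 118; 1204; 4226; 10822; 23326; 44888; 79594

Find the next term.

-56 , 212 , 1086 , 3022 , 6596 , 12504 , 21562 , 34706
268 , 874 , 1936 , 3574 , 5908 , 9058 , 13144
606 , 1062 , 1638 , 2334 , 3150 , 4086
456 , 576 , 696 , 816 , 936
120 , 120 , 120 , 120
Constant fifth difference = 120, so extend:
936 + 120 = 1056;  4086 + 1056 = 5142;  13144 + 5142 = 18286;  34706 + 18286 = 52992;  79594 + 52992 = 132586

132586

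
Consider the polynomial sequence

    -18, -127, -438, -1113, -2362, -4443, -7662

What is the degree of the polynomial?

Δ: -109, -311, -675, -1249, -2081, -3219
Δ²: -202, -364, -574, -832, -1138
Δ³: -162, -210, -258, -306
Δ⁴: -48, -48, -48
The fourth differences are constant, so the polynomial has degree 4.

4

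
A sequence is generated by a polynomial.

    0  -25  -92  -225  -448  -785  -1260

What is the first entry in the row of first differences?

-25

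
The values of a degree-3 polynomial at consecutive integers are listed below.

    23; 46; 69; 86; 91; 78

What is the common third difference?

-6

First differences: 23, 23, 17, 5, -13
Second differences: 0, -6, -12, -18
Third differences: -6, -6, -6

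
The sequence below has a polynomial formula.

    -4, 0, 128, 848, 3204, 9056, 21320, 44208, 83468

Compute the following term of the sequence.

146624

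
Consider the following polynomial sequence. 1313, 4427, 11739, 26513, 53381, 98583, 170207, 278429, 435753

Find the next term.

657251

D1: 3114, 7312, 14774, 26868, 45202, 71624, 108222, 157324
D2: 4198, 7462, 12094, 18334, 26422, 36598, 49102
D3: 3264, 4632, 6240, 8088, 10176, 12504
D4: 1368, 1608, 1848, 2088, 2328
D5: 240, 240, 240, 240
Fifth differences constant at 240.
2328 + 240 = 2568;  12504 + 2568 = 15072;  49102 + 15072 = 64174;  157324 + 64174 = 221498;  435753 + 221498 = 657251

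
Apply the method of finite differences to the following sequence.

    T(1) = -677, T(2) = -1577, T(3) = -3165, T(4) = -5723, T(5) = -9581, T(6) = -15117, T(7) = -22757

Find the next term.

-32975

Δ: -900  -1588  -2558  -3858  -5536  -7640
Δ²: -688  -970  -1300  -1678  -2104
Δ³: -282  -330  -378  -426
Δ⁴: -48  -48  -48
Fourth differences constant at -48.
-426 − 48 = -474;  -2104 − 474 = -2578;  -7640 − 2578 = -10218;  -22757 − 10218 = -32975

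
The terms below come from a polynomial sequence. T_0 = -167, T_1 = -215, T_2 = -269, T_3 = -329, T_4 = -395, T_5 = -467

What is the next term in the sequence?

Δ: -48, -54, -60, -66, -72
Δ²: -6, -6, -6, -6
Constant second difference = -6, so extend:
-72 − 6 = -78;  -467 − 78 = -545

-545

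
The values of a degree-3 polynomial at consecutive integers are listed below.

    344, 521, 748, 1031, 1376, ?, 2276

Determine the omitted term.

1789

Using the first 5 terms:
177  227  283  345
50  56  62
6  6
Constant third difference = 6.
Extend forward: 62 + 6 = 68;  345 + 68 = 413;  1376 + 413 = 1789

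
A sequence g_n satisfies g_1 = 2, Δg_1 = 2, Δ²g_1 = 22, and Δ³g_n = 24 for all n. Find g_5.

Build the table forward from the leading diagonal:
D3: 24  24  24  24  24
D2: 22  46  70  94  118
D1: 2  24  70  140  234
g: 2  4  28  98  238

238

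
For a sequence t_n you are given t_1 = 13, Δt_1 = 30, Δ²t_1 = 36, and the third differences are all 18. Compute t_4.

Build the table forward from the leading diagonal:
Δ³: 18, 18, 18, 18
Δ²: 36, 54, 72, 90
Δ: 30, 66, 120, 192
t: 13, 43, 109, 229

229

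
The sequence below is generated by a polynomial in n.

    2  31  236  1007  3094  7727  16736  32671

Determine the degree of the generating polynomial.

29, 205, 771, 2087, 4633, 9009, 15935
176, 566, 1316, 2546, 4376, 6926
390, 750, 1230, 1830, 2550
360, 480, 600, 720
120, 120, 120
The fifth differences are constant, so the polynomial has degree 5.

5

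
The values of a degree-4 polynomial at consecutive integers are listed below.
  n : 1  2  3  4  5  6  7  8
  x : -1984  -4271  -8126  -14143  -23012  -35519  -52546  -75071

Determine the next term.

First differences: -2287  -3855  -6017  -8869  -12507  -17027  -22525
Second differences: -1568  -2162  -2852  -3638  -4520  -5498
Third differences: -594  -690  -786  -882  -978
Fourth differences: -96  -96  -96  -96
The fourth differences are constant (-96).
-978 − 96 = -1074;  -5498 − 1074 = -6572;  -22525 − 6572 = -29097;  -75071 − 29097 = -104168

-104168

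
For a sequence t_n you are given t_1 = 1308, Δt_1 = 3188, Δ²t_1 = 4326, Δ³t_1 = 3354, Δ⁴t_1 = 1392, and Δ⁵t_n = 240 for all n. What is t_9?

446644

Build the table forward from the leading diagonal:
Fifth differences: 240  240  240  240  240  240  240  240  240
Fourth differences: 1392  1632  1872  2112  2352  2592  2832  3072  3312
Third differences: 3354  4746  6378  8250  10362  12714  15306  18138  21210
Second differences: 4326  7680  12426  18804  27054  37416  50130  65436  83574
First differences: 3188  7514  15194  27620  46424  73478  110894  161024  226460
t: 1308  4496  12010  27204  54824  101248  174726  285620  446644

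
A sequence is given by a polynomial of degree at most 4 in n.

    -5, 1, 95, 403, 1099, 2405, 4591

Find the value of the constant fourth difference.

Δ: 6, 94, 308, 696, 1306, 2186
Δ²: 88, 214, 388, 610, 880
Δ³: 126, 174, 222, 270
Δ⁴: 48, 48, 48

48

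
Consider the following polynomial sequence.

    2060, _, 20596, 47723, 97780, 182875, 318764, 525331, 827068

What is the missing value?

Using the last 7 terms:
D1: 27127  50057  85095  135889  206567  301737
D2: 22930  35038  50794  70678  95170
D3: 12108  15756  19884  24492
D4: 3648  4128  4608
D5: 480  480
Constant fifth difference = 480.
Extend backward: 3648 − 480 = 3168;  12108 − 3168 = 8940;  22930 − 8940 = 13990;  27127 − 13990 = 13137;  20596 − 13137 = 7459

7459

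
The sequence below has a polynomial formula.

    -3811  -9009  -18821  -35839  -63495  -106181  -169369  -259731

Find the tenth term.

First differences: -5198, -9812, -17018, -27656, -42686, -63188, -90362
Second differences: -4614, -7206, -10638, -15030, -20502, -27174
Third differences: -2592, -3432, -4392, -5472, -6672
Fourth differences: -840, -960, -1080, -1200
Fifth differences: -120, -120, -120
The fifth differences are constant (-120).
-1200 − 120 = -1320;  -6672 − 1320 = -7992;  -27174 − 7992 = -35166;  -90362 − 35166 = -125528;  -259731 − 125528 = -385259
-1320 − 120 = -1440;  -7992 − 1440 = -9432;  -35166 − 9432 = -44598;  -125528 − 44598 = -170126;  -385259 − 170126 = -555385

-555385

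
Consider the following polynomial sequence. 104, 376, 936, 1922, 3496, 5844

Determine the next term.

D1: 272  560  986  1574  2348
D2: 288  426  588  774
D3: 138  162  186
D4: 24  24
Fourth differences constant at 24.
186 + 24 = 210;  774 + 210 = 984;  2348 + 984 = 3332;  5844 + 3332 = 9176

9176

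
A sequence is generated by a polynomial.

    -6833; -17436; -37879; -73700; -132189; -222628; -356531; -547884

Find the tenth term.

-10603, -20443, -35821, -58489, -90439, -133903, -191353
-9840, -15378, -22668, -31950, -43464, -57450
-5538, -7290, -9282, -11514, -13986
-1752, -1992, -2232, -2472
-240, -240, -240
Fifth differences constant at -240.
-2472 − 240 = -2712;  -13986 − 2712 = -16698;  -57450 − 16698 = -74148;  -191353 − 74148 = -265501;  -547884 − 265501 = -813385
-2712 − 240 = -2952;  -16698 − 2952 = -19650;  -74148 − 19650 = -93798;  -265501 − 93798 = -359299;  -813385 − 359299 = -1172684

-1172684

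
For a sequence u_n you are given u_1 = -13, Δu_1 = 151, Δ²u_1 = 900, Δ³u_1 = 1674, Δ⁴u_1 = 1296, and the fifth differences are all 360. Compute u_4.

Build the table forward from the leading diagonal:
D5: 360  360  360  360
D4: 1296  1656  2016  2376
D3: 1674  2970  4626  6642
D2: 900  2574  5544  10170
D1: 151  1051  3625  9169
u: -13  138  1189  4814

4814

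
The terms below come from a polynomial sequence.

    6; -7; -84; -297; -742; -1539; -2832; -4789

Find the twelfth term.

-23457

-13, -77, -213, -445, -797, -1293, -1957
-64, -136, -232, -352, -496, -664
-72, -96, -120, -144, -168
-24, -24, -24, -24
Fourth differences constant at -24.
-168 − 24 = -192;  -664 − 192 = -856;  -1957 − 856 = -2813;  -4789 − 2813 = -7602
-192 − 24 = -216;  -856 − 216 = -1072;  -2813 − 1072 = -3885;  -7602 − 3885 = -11487
-216 − 24 = -240;  -1072 − 240 = -1312;  -3885 − 1312 = -5197;  -11487 − 5197 = -16684
-240 − 24 = -264;  -1312 − 264 = -1576;  -5197 − 1576 = -6773;  -16684 − 6773 = -23457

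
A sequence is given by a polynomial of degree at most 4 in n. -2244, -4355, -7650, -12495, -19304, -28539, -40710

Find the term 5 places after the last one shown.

-166815

Δ: -2111, -3295, -4845, -6809, -9235, -12171
Δ²: -1184, -1550, -1964, -2426, -2936
Δ³: -366, -414, -462, -510
Δ⁴: -48, -48, -48
Constant fourth difference = -48, so extend:
-510 − 48 = -558;  -2936 − 558 = -3494;  -12171 − 3494 = -15665;  -40710 − 15665 = -56375
-558 − 48 = -606;  -3494 − 606 = -4100;  -15665 − 4100 = -19765;  -56375 − 19765 = -76140
-606 − 48 = -654;  -4100 − 654 = -4754;  -19765 − 4754 = -24519;  -76140 − 24519 = -100659
-654 − 48 = -702;  -4754 − 702 = -5456;  -24519 − 5456 = -29975;  -100659 − 29975 = -130634
-702 − 48 = -750;  -5456 − 750 = -6206;  -29975 − 6206 = -36181;  -130634 − 36181 = -166815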